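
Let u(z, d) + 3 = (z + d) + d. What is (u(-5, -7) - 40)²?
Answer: 3844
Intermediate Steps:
u(z, d) = -3 + z + 2*d (u(z, d) = -3 + ((z + d) + d) = -3 + ((d + z) + d) = -3 + (z + 2*d) = -3 + z + 2*d)
(u(-5, -7) - 40)² = ((-3 - 5 + 2*(-7)) - 40)² = ((-3 - 5 - 14) - 40)² = (-22 - 40)² = (-62)² = 3844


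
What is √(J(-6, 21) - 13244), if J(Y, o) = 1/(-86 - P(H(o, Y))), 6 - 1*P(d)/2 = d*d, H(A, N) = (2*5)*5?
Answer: 37*I*√232467546/4902 ≈ 115.08*I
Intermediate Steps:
H(A, N) = 50 (H(A, N) = 10*5 = 50)
P(d) = 12 - 2*d² (P(d) = 12 - 2*d*d = 12 - 2*d²)
J(Y, o) = 1/4902 (J(Y, o) = 1/(-86 - (12 - 2*50²)) = 1/(-86 - (12 - 2*2500)) = 1/(-86 - (12 - 5000)) = 1/(-86 - 1*(-4988)) = 1/(-86 + 4988) = 1/4902)
√(J(-6, 21) - 13244) = √(1/4902 - 13244) = √(-64922087/4902) = 37*I*√232467546/4902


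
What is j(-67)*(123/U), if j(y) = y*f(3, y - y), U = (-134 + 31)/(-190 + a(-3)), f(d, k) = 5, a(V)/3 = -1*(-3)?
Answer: -7458105/103 ≈ -72409.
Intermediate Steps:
a(V) = 9 (a(V) = 3*(-1*(-3)) = 3*3 = 9)
U = 103/181 (U = (-134 + 31)/(-190 + 9) = -103/(-181) = -103*(-1/181) = 103/181 ≈ 0.56906)
j(y) = 5*y (j(y) = y*5 = 5*y)
j(-67)*(123/U) = (5*(-67))*(123/(103/181)) = -41205*181/103 = -335*22263/103 = -7458105/103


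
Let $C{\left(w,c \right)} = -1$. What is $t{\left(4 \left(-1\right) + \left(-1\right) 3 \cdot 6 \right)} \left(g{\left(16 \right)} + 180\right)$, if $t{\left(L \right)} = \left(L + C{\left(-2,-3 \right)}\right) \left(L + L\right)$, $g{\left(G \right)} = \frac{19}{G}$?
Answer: $\frac{733447}{4} \approx 1.8336 \cdot 10^{5}$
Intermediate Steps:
$t{\left(L \right)} = 2 L \left(-1 + L\right)$ ($t{\left(L \right)} = \left(L - 1\right) \left(L + L\right) = \left(-1 + L\right) 2 L = 2 L \left(-1 + L\right)$)
$t{\left(4 \left(-1\right) + \left(-1\right) 3 \cdot 6 \right)} \left(g{\left(16 \right)} + 180\right) = 2 \left(4 \left(-1\right) + \left(-1\right) 3 \cdot 6\right) \left(-1 + \left(4 \left(-1\right) + \left(-1\right) 3 \cdot 6\right)\right) \left(\frac{19}{16} + 180\right) = 2 \left(-4 - 18\right) \left(-1 - 22\right) \left(19 \cdot \frac{1}{16} + 180\right) = 2 \left(-4 - 18\right) \left(-1 - 22\right) \left(\frac{19}{16} + 180\right) = 2 \left(-22\right) \left(-1 - 22\right) \frac{2899}{16} = 2 \left(-22\right) \left(-23\right) \frac{2899}{16} = 1012 \cdot \frac{2899}{16} = \frac{733447}{4}$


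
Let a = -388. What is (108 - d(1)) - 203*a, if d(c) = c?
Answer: 78871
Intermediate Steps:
(108 - d(1)) - 203*a = (108 - 1*1) - 203*(-388) = (108 - 1) + 78764 = 107 + 78764 = 78871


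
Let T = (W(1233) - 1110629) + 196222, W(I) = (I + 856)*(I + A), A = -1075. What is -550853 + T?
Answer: -1135198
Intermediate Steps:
W(I) = (-1075 + I)*(856 + I) (W(I) = (I + 856)*(I - 1075) = (856 + I)*(-1075 + I) = (-1075 + I)*(856 + I))
T = -584345 (T = ((-920200 + 1233² - 219*1233) - 1110629) + 196222 = ((-920200 + 1520289 - 270027) - 1110629) + 196222 = (330062 - 1110629) + 196222 = -780567 + 196222 = -584345)
-550853 + T = -550853 - 584345 = -1135198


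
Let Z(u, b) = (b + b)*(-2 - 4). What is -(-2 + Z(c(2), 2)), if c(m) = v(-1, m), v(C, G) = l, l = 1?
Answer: 26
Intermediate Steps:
v(C, G) = 1
c(m) = 1
Z(u, b) = -12*b (Z(u, b) = (2*b)*(-6) = -12*b)
-(-2 + Z(c(2), 2)) = -(-2 - 12*2) = -(-2 - 24) = -1*(-26) = 26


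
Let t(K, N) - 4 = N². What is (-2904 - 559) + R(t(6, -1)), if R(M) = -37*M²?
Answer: -4388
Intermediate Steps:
t(K, N) = 4 + N²
(-2904 - 559) + R(t(6, -1)) = (-2904 - 559) - 37*(4 + (-1)²)² = -3463 - 37*(4 + 1)² = -3463 - 37*5² = -3463 - 37*25 = -3463 - 925 = -4388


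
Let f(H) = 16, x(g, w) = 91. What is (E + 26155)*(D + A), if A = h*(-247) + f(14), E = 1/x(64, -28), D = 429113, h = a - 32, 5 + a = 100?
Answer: 984335678208/91 ≈ 1.0817e+10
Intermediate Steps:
a = 95 (a = -5 + 100 = 95)
h = 63 (h = 95 - 32 = 63)
E = 1/91 ≈ 0.010989
A = -15545 (A = 63*(-247) + 16 = -15561 + 16 = -15545)
(E + 26155)*(D + A) = (1/91 + 26155)*(429113 - 15545) = (2380106/91)*413568 = 984335678208/91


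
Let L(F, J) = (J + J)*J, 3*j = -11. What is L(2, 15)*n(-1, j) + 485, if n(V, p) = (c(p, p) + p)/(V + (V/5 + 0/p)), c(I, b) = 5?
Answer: -15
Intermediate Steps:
j = -11/3 (j = (⅓)*(-11) = -11/3 ≈ -3.6667)
L(F, J) = 2*J² (L(F, J) = (2*J)*J = 2*J²)
n(V, p) = 5*(5 + p)/(6*V) (n(V, p) = (5 + p)/(V + (V/5 + 0/p)) = (5 + p)/(V + (V*(⅕) + 0)) = (5 + p)/(V + (V/5 + 0)) = (5 + p)/(V + V/5) = (5 + p)/((6*V/5)) = (5 + p)*(5/(6*V)) = 5*(5 + p)/(6*V))
L(2, 15)*n(-1, j) + 485 = (2*15²)*((⅚)*(5 - 11/3)/(-1)) + 485 = (2*225)*((⅚)*(-1)*(4/3)) + 485 = 450*(-10/9) + 485 = -500 + 485 = -15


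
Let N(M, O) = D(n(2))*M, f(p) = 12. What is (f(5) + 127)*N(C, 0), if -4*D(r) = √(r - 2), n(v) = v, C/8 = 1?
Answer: 0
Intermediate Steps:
C = 8 (C = 8*1 = 8)
D(r) = -√(-2 + r)/4 (D(r) = -√(r - 2)/4 = -√(-2 + r)/4)
N(M, O) = 0 (N(M, O) = (-√(-2 + 2)/4)*M = (-√0/4)*M = (-¼*0)*M = 0*M = 0)
(f(5) + 127)*N(C, 0) = (12 + 127)*0 = 139*0 = 0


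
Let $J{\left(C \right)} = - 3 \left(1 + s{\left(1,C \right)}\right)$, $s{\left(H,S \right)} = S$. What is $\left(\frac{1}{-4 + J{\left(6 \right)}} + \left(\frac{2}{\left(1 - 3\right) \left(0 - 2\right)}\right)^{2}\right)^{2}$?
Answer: $\frac{441}{10000} \approx 0.0441$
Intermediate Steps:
$J{\left(C \right)} = -3 - 3 C$ ($J{\left(C \right)} = - 3 \left(1 + C\right) = -3 - 3 C$)
$\left(\frac{1}{-4 + J{\left(6 \right)}} + \left(\frac{2}{\left(1 - 3\right) \left(0 - 2\right)}\right)^{2}\right)^{2} = \left(\frac{1}{-4 - 21} + \left(\frac{2}{\left(1 - 3\right) \left(0 - 2\right)}\right)^{2}\right)^{2} = \left(\frac{1}{-4 - 21} + \left(\frac{2}{\left(-2\right) \left(-2\right)}\right)^{2}\right)^{2} = \left(\frac{1}{-4 - 21} + \left(\frac{2}{4}\right)^{2}\right)^{2} = \left(\frac{1}{-25} + \left(2 \cdot \frac{1}{4}\right)^{2}\right)^{2} = \left(- \frac{1}{25} + \left(\frac{1}{2}\right)^{2}\right)^{2} = \left(- \frac{1}{25} + \frac{1}{4}\right)^{2} = \left(\frac{21}{100}\right)^{2} = \frac{441}{10000}$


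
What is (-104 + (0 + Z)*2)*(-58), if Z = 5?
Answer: 5452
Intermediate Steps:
(-104 + (0 + Z)*2)*(-58) = (-104 + (0 + 5)*2)*(-58) = (-104 + 5*2)*(-58) = (-104 + 10)*(-58) = -94*(-58) = 5452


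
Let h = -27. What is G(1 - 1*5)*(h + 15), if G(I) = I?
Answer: 48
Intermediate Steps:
G(1 - 1*5)*(h + 15) = (1 - 1*5)*(-27 + 15) = (1 - 5)*(-12) = -4*(-12) = 48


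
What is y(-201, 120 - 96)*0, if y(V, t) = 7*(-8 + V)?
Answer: 0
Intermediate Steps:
y(V, t) = -56 + 7*V
y(-201, 120 - 96)*0 = (-56 + 7*(-201))*0 = (-56 - 1407)*0 = -1463*0 = 0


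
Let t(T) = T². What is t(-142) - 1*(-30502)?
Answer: 50666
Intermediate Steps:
t(-142) - 1*(-30502) = (-142)² - 1*(-30502) = 20164 + 30502 = 50666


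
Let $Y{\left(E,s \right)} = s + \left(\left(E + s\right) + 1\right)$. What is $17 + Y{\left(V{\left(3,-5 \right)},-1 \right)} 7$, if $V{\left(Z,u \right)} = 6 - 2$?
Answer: $38$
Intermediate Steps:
$V{\left(Z,u \right)} = 4$
$Y{\left(E,s \right)} = 1 + E + 2 s$ ($Y{\left(E,s \right)} = s + \left(1 + E + s\right) = 1 + E + 2 s$)
$17 + Y{\left(V{\left(3,-5 \right)},-1 \right)} 7 = 17 + \left(1 + 4 + 2 \left(-1\right)\right) 7 = 17 + \left(1 + 4 - 2\right) 7 = 17 + 3 \cdot 7 = 17 + 21 = 38$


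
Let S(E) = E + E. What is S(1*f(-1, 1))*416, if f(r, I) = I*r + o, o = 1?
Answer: 0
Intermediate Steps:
f(r, I) = 1 + I*r (f(r, I) = I*r + 1 = 1 + I*r)
S(E) = 2*E
S(1*f(-1, 1))*416 = (2*(1*(1 + 1*(-1))))*416 = (2*(1*(1 - 1)))*416 = (2*(1*0))*416 = (2*0)*416 = 0*416 = 0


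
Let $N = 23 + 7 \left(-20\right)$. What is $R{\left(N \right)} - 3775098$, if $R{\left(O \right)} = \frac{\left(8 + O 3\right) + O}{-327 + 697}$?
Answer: $- \frac{139678672}{37} \approx -3.7751 \cdot 10^{6}$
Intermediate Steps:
$N = -117$ ($N = 23 - 140 = -117$)
$R{\left(O \right)} = \frac{4}{185} + \frac{2 O}{185}$ ($R{\left(O \right)} = \frac{\left(8 + 3 O\right) + O}{370} = \left(8 + 4 O\right) \frac{1}{370} = \frac{4}{185} + \frac{2 O}{185}$)
$R{\left(N \right)} - 3775098 = \left(\frac{4}{185} + \frac{2}{185} \left(-117\right)\right) - 3775098 = \left(\frac{4}{185} - \frac{234}{185}\right) - 3775098 = - \frac{46}{37} - 3775098 = - \frac{139678672}{37}$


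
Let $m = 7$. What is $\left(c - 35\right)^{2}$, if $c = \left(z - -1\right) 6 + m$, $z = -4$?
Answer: $2116$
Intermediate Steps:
$c = -11$ ($c = \left(-4 - -1\right) 6 + 7 = \left(-4 + 1\right) 6 + 7 = \left(-3\right) 6 + 7 = -18 + 7 = -11$)
$\left(c - 35\right)^{2} = \left(-11 - 35\right)^{2} = \left(-46\right)^{2} = 2116$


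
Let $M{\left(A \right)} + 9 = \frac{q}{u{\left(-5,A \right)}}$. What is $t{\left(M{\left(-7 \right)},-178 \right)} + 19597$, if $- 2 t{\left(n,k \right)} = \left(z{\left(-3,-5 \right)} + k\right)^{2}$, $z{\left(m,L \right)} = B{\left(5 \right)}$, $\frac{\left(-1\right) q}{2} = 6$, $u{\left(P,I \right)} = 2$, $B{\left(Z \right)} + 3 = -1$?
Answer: $3035$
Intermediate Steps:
$B{\left(Z \right)} = -4$ ($B{\left(Z \right)} = -3 - 1 = -4$)
$q = -12$ ($q = \left(-2\right) 6 = -12$)
$z{\left(m,L \right)} = -4$
$M{\left(A \right)} = -15$ ($M{\left(A \right)} = -9 - \frac{12}{2} = -9 - 6 = -15$)
$t{\left(n,k \right)} = - \frac{\left(-4 + k\right)^{2}}{2}$
$t{\left(M{\left(-7 \right)},-178 \right)} + 19597 = - \frac{\left(-4 - 178\right)^{2}}{2} + 19597 = - \frac{\left(-182\right)^{2}}{2} + 19597 = \left(- \frac{1}{2}\right) 33124 + 19597 = -16562 + 19597 = 3035$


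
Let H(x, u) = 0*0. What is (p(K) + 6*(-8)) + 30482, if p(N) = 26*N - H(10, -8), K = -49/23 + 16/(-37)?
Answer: 25842628/851 ≈ 30367.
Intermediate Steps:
H(x, u) = 0
K = -2181/851 (K = -49*1/23 + 16*(-1/37) = -49/23 - 16/37 = -2181/851 ≈ -2.5629)
p(N) = 26*N (p(N) = 26*N - 1*0 = 26*N + 0 = 26*N)
(p(K) + 6*(-8)) + 30482 = (26*(-2181/851) + 6*(-8)) + 30482 = (-56706/851 - 48) + 30482 = -97554/851 + 30482 = 25842628/851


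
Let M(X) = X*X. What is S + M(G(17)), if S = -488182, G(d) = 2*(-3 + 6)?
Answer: -488146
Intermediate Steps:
G(d) = 6 (G(d) = 2*3 = 6)
M(X) = X²
S + M(G(17)) = -488182 + 6² = -488182 + 36 = -488146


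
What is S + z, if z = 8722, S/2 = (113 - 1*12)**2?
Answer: 29124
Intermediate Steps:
S = 20402 (S = 2*(113 - 1*12)**2 = 2*(113 - 12)**2 = 2*101**2 = 2*10201 = 20402)
S + z = 20402 + 8722 = 29124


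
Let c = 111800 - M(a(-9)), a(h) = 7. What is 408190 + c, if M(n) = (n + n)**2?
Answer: 519794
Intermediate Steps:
M(n) = 4*n**2 (M(n) = (2*n)**2 = 4*n**2)
c = 111604 (c = 111800 - 4*7**2 = 111800 - 4*49 = 111800 - 1*196 = 111800 - 196 = 111604)
408190 + c = 408190 + 111604 = 519794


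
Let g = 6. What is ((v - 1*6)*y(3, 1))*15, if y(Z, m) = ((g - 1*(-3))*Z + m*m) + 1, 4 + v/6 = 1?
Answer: -10440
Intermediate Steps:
v = -18 (v = -24 + 6*1 = -24 + 6 = -18)
y(Z, m) = 1 + m² + 9*Z (y(Z, m) = ((6 - 1*(-3))*Z + m*m) + 1 = ((6 + 3)*Z + m²) + 1 = (9*Z + m²) + 1 = (m² + 9*Z) + 1 = 1 + m² + 9*Z)
((v - 1*6)*y(3, 1))*15 = ((-18 - 1*6)*(1 + 1² + 9*3))*15 = ((-18 - 6)*(1 + 1 + 27))*15 = -24*29*15 = -696*15 = -10440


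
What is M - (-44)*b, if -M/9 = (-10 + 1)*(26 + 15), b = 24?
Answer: 4377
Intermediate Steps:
M = 3321 (M = -9*(-10 + 1)*(26 + 15) = -(-81)*41 = -9*(-369) = 3321)
M - (-44)*b = 3321 - (-44)*24 = 3321 - 44*(-24) = 3321 + 1056 = 4377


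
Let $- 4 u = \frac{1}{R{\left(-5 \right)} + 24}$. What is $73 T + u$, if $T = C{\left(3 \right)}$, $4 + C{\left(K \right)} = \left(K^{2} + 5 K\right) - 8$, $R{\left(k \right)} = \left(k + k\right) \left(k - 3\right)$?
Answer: $\frac{364415}{416} \approx 876.0$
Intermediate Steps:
$R{\left(k \right)} = 2 k \left(-3 + k\right)$
$C{\left(K \right)} = -12 + K^{2} + 5 K$ ($C{\left(K \right)} = -4 - \left(8 - K^{2} - 5 K\right) = -4 + \left(-8 + K^{2} + 5 K\right) = -12 + K^{2} + 5 K$)
$T = 12$ ($T = -12 + 3^{2} + 5 \cdot 3 = -12 + 9 + 15 = 12$)
$u = - \frac{1}{416}$ ($u = - \frac{1}{4 \left(2 \left(-5\right) \left(-3 - 5\right) + 24\right)} = - \frac{1}{4 \left(2 \left(-5\right) \left(-8\right) + 24\right)} = - \frac{1}{4 \left(80 + 24\right)} = - \frac{1}{4 \cdot 104} = \left(- \frac{1}{4}\right) \frac{1}{104} = - \frac{1}{416} \approx -0.0024038$)
$73 T + u = 73 \cdot 12 - \frac{1}{416} = 876 - \frac{1}{416} = \frac{364415}{416}$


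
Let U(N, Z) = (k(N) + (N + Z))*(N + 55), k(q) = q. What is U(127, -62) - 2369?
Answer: 32575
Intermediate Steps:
U(N, Z) = (55 + N)*(Z + 2*N) (U(N, Z) = (N + (N + Z))*(N + 55) = (Z + 2*N)*(55 + N) = (55 + N)*(Z + 2*N))
U(127, -62) - 2369 = (2*127**2 + 55*(-62) + 110*127 + 127*(-62)) - 2369 = (2*16129 - 3410 + 13970 - 7874) - 2369 = (32258 - 3410 + 13970 - 7874) - 2369 = 34944 - 2369 = 32575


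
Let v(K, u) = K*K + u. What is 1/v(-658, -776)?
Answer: 1/432188 ≈ 2.3138e-6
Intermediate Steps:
v(K, u) = u + K² (v(K, u) = K² + u = u + K²)
1/v(-658, -776) = 1/(-776 + (-658)²) = 1/(-776 + 432964) = 1/432188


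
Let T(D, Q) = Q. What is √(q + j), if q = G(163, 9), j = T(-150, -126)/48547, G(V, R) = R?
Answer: 3*√2356131551/48547 ≈ 2.9996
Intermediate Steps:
j = -126/48547 ≈ -0.0025954
q = 9
√(q + j) = √(9 - 126/48547) = √(436797/48547) = 3*√2356131551/48547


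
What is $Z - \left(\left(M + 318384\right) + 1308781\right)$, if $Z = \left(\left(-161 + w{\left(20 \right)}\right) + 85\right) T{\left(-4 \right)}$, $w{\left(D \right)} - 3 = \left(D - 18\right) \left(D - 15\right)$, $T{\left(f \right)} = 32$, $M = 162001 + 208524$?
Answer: $-1999706$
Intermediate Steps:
$M = 370525$
$w{\left(D \right)} = 3 + \left(-18 + D\right) \left(-15 + D\right)$ ($w{\left(D \right)} = 3 + \left(D - 18\right) \left(D - 15\right) = 3 + \left(-18 + D\right) \left(-15 + D\right)$)
$Z = -2016$ ($Z = \left(\left(-161 + \left(273 + 20^{2} - 660\right)\right) + 85\right) 32 = \left(\left(-161 + \left(273 + 400 - 660\right)\right) + 85\right) 32 = \left(\left(-161 + 13\right) + 85\right) 32 = \left(-148 + 85\right) 32 = \left(-63\right) 32 = -2016$)
$Z - \left(\left(M + 318384\right) + 1308781\right) = -2016 - \left(\left(370525 + 318384\right) + 1308781\right) = -2016 - \left(688909 + 1308781\right) = -2016 - 1997690 = -1999706$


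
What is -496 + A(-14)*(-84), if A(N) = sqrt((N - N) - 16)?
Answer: -496 - 336*I ≈ -496.0 - 336.0*I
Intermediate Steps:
A(N) = 4*I (A(N) = sqrt(0 - 16) = sqrt(-16) = 4*I)
-496 + A(-14)*(-84) = -496 + (4*I)*(-84) = -496 - 336*I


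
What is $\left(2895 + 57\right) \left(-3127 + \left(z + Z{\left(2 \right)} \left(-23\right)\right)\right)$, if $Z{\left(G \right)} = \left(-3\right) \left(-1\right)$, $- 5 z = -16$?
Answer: $- \frac{47125728}{5} \approx -9.4252 \cdot 10^{6}$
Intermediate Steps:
$z = \frac{16}{5}$ ($z = \left(- \frac{1}{5}\right) \left(-16\right) = \frac{16}{5} \approx 3.2$)
$Z{\left(G \right)} = 3$
$\left(2895 + 57\right) \left(-3127 + \left(z + Z{\left(2 \right)} \left(-23\right)\right)\right) = \left(2895 + 57\right) \left(-3127 + \left(\frac{16}{5} + 3 \left(-23\right)\right)\right) = 2952 \left(-3127 + \left(\frac{16}{5} - 69\right)\right) = 2952 \left(-3127 - \frac{329}{5}\right) = 2952 \left(- \frac{15964}{5}\right) = - \frac{47125728}{5}$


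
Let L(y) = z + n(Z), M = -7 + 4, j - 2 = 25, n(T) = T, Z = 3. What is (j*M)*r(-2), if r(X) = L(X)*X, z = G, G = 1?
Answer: 648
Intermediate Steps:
z = 1
j = 27 (j = 2 + 25 = 27)
M = -3
L(y) = 4 (L(y) = 1 + 3 = 4)
r(X) = 4*X
(j*M)*r(-2) = (27*(-3))*(4*(-2)) = -81*(-8) = 648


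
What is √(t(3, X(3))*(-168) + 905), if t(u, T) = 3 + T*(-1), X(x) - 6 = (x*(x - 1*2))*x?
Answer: √2921 ≈ 54.046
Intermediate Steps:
X(x) = 6 + x²*(-2 + x) (X(x) = 6 + (x*(x - 1*2))*x = 6 + (x*(x - 2))*x = 6 + (x*(-2 + x))*x = 6 + x²*(-2 + x))
t(u, T) = 3 - T
√(t(3, X(3))*(-168) + 905) = √((3 - (6 + 3³ - 2*3²))*(-168) + 905) = √((3 - (6 + 27 - 2*9))*(-168) + 905) = √((3 - (6 + 27 - 18))*(-168) + 905) = √((3 - 1*15)*(-168) + 905) = √((3 - 15)*(-168) + 905) = √(-12*(-168) + 905) = √(2016 + 905) = √2921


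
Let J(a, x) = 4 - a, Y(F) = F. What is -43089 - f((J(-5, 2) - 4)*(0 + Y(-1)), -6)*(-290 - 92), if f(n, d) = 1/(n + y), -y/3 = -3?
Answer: -85987/2 ≈ -42994.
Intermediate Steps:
y = 9 (y = -3*(-3) = 9)
f(n, d) = 1/(9 + n) (f(n, d) = 1/(n + 9) = 1/(9 + n))
-43089 - f((J(-5, 2) - 4)*(0 + Y(-1)), -6)*(-290 - 92) = -43089 - (-290 - 92)/(9 + ((4 - 1*(-5)) - 4)*(0 - 1)) = -43089 - (-382)/(9 + ((4 + 5) - 4)*(-1)) = -43089 - (-382)/(9 + (9 - 4)*(-1)) = -43089 - (-382)/(9 + 5*(-1)) = -43089 - (-382)/(9 - 5) = -43089 - (-382)/4 = -43089 - 1*(-191/2) = -43089 + 191/2 = -85987/2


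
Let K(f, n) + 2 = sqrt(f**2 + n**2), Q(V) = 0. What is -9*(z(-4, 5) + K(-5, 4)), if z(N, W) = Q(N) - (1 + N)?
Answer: -9 - 9*sqrt(41) ≈ -66.628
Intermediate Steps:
z(N, W) = -1 - N (z(N, W) = 0 - (1 + N) = 0 + (-1 - N) = -1 - N)
K(f, n) = -2 + sqrt(f**2 + n**2)
-9*(z(-4, 5) + K(-5, 4)) = -9*((-1 - 1*(-4)) + (-2 + sqrt((-5)**2 + 4**2))) = -9*((-1 + 4) + (-2 + sqrt(25 + 16))) = -9*(3 + (-2 + sqrt(41))) = -9*(1 + sqrt(41)) = -9 - 9*sqrt(41)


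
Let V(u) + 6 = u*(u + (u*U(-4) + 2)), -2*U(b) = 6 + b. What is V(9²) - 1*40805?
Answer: -40649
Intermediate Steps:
U(b) = -3 - b/2 (U(b) = -(6 + b)/2 = -3 - b/2)
V(u) = -6 + 2*u (V(u) = -6 + u*(u + (u*(-3 - ½*(-4)) + 2)) = -6 + u*(u + (u*(-3 + 2) + 2)) = -6 + u*(u + (u*(-1) + 2)) = -6 + u*(u + (-u + 2)) = -6 + u*(u + (2 - u)) = -6 + u*2 = -6 + 2*u)
V(9²) - 1*40805 = (-6 + 2*9²) - 1*40805 = (-6 + 2*81) - 40805 = (-6 + 162) - 40805 = 156 - 40805 = -40649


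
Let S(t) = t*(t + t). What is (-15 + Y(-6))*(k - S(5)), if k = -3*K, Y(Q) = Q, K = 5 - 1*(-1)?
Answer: 1428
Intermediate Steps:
K = 6 (K = 5 + 1 = 6)
S(t) = 2*t² (S(t) = t*(2*t) = 2*t²)
k = -18 (k = -3*6 = -18)
(-15 + Y(-6))*(k - S(5)) = (-15 - 6)*(-18 - 2*5²) = -21*(-18 - 2*25) = -21*(-18 - 1*50) = -21*(-18 - 50) = -21*(-68) = 1428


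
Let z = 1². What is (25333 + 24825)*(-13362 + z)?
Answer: -670161038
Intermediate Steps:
z = 1
(25333 + 24825)*(-13362 + z) = (25333 + 24825)*(-13362 + 1) = 50158*(-13361) = -670161038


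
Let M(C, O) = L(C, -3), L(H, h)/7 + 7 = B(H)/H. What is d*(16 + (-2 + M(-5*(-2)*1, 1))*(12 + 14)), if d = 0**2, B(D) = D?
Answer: 0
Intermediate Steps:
d = 0
L(H, h) = -42 (L(H, h) = -49 + 7*(H/H) = -49 + 7*1 = -49 + 7 = -42)
M(C, O) = -42
d*(16 + (-2 + M(-5*(-2)*1, 1))*(12 + 14)) = 0*(16 + (-2 - 42)*(12 + 14)) = 0*(16 - 44*26) = 0*(16 - 1144) = 0*(-1128) = 0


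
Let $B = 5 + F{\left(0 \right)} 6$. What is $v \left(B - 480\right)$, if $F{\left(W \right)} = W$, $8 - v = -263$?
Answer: $-128725$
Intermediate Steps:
$v = 271$ ($v = 8 - -263 = 8 + 263 = 271$)
$B = 5$ ($B = 5 + 0 \cdot 6 = 5 + 0 = 5$)
$v \left(B - 480\right) = 271 \left(5 - 480\right) = 271 \left(-475\right) = -128725$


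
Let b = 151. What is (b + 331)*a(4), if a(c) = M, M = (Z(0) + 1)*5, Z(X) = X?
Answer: 2410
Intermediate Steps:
M = 5 (M = (0 + 1)*5 = 1*5 = 5)
a(c) = 5
(b + 331)*a(4) = (151 + 331)*5 = 482*5 = 2410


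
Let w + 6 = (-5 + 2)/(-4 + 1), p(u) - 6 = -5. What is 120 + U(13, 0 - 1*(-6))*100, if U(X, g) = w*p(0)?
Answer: -380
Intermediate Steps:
p(u) = 1 (p(u) = 6 - 5 = 1)
w = -5 (w = -6 + (-5 + 2)/(-4 + 1) = -6 - 3/(-3) = -6 - 3*(-⅓) = -6 + 1 = -5)
U(X, g) = -5 (U(X, g) = -5*1 = -5)
120 + U(13, 0 - 1*(-6))*100 = 120 - 5*100 = 120 - 500 = -380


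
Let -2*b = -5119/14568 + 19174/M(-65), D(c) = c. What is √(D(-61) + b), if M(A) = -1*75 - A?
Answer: √1190957044755/36420 ≈ 29.965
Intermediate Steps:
M(A) = -75 - A
b = 139689011/145680 (b = -(-5119/14568 + 19174/(-75 - 1*(-65)))/2 = -(-5119*1/14568 + 19174/(-75 + 65))/2 = -(-5119/14568 + 19174/(-10))/2 = -(-5119/14568 + 19174*(-⅒))/2 = -(-5119/14568 - 9587/5)/2 = -½*(-139689011/72840) = 139689011/145680 ≈ 958.88)
√(D(-61) + b) = √(-61 + 139689011/145680) = √(130802531/145680) = √1190957044755/36420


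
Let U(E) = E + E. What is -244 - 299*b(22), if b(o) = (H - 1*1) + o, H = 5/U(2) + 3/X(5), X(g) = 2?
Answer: -29381/4 ≈ -7345.3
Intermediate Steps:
U(E) = 2*E
H = 11/4 (H = 5/((2*2)) + 3/2 = 5/4 + 3*(½) = 5*(¼) + 3/2 = 5/4 + 3/2 = 11/4 ≈ 2.7500)
b(o) = 7/4 + o (b(o) = (11/4 - 1*1) + o = (11/4 - 1) + o = 7/4 + o)
-244 - 299*b(22) = -244 - 299*(7/4 + 22) = -244 - 299*95/4 = -244 - 28405/4 = -29381/4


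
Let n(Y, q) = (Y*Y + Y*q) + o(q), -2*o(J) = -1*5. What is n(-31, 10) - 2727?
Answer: -4147/2 ≈ -2073.5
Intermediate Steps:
o(J) = 5/2 (o(J) = -(-1)*5/2 = -1/2*(-5) = 5/2)
n(Y, q) = 5/2 + Y**2 + Y*q (n(Y, q) = (Y*Y + Y*q) + 5/2 = (Y**2 + Y*q) + 5/2 = 5/2 + Y**2 + Y*q)
n(-31, 10) - 2727 = (5/2 + (-31)**2 - 31*10) - 2727 = (5/2 + 961 - 310) - 2727 = 1307/2 - 2727 = -4147/2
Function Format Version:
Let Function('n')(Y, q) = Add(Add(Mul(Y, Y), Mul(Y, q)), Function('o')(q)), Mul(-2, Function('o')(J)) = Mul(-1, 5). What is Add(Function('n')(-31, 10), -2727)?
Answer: Rational(-4147, 2) ≈ -2073.5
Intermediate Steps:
Function('o')(J) = Rational(5, 2) (Function('o')(J) = Mul(Rational(-1, 2), Mul(-1, 5)) = Mul(Rational(-1, 2), -5) = Rational(5, 2))
Function('n')(Y, q) = Add(Rational(5, 2), Pow(Y, 2), Mul(Y, q)) (Function('n')(Y, q) = Add(Add(Mul(Y, Y), Mul(Y, q)), Rational(5, 2)) = Add(Add(Pow(Y, 2), Mul(Y, q)), Rational(5, 2)) = Add(Rational(5, 2), Pow(Y, 2), Mul(Y, q)))
Add(Function('n')(-31, 10), -2727) = Add(Add(Rational(5, 2), Pow(-31, 2), Mul(-31, 10)), -2727) = Add(Add(Rational(5, 2), 961, -310), -2727) = Add(Rational(1307, 2), -2727) = Rational(-4147, 2)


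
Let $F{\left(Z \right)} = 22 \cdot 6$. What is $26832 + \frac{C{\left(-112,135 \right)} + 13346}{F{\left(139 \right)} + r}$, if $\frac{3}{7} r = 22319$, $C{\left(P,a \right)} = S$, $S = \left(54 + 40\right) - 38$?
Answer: $\frac{4202709534}{156629} \approx 26832.0$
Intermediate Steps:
$S = 56$ ($S = 94 - 38 = 56$)
$C{\left(P,a \right)} = 56$
$r = \frac{156233}{3}$ ($r = \frac{7}{3} \cdot 22319 = \frac{156233}{3} \approx 52078.0$)
$F{\left(Z \right)} = 132$
$26832 + \frac{C{\left(-112,135 \right)} + 13346}{F{\left(139 \right)} + r} = 26832 + \frac{56 + 13346}{132 + \frac{156233}{3}} = 26832 + \frac{13402}{\frac{156629}{3}} = 26832 + 13402 \cdot \frac{3}{156629} = 26832 + \frac{40206}{156629} = \frac{4202709534}{156629}$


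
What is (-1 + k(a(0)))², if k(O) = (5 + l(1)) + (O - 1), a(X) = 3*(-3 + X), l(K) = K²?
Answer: 25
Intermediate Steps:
a(X) = -9 + 3*X
k(O) = 5 + O (k(O) = (5 + 1²) + (O - 1) = (5 + 1) + (-1 + O) = 6 + (-1 + O) = 5 + O)
(-1 + k(a(0)))² = (-1 + (5 + (-9 + 3*0)))² = (-1 + (5 + (-9 + 0)))² = (-1 + (5 - 9))² = (-1 - 4)² = (-5)² = 25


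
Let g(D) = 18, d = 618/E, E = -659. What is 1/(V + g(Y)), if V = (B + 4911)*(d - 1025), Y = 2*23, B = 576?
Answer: -659/3709710429 ≈ -1.7764e-7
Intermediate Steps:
d = -618/659 (d = 618/(-659) = 618*(-1/659) = -618/659 ≈ -0.93778)
Y = 46
V = -3709722291/659 (V = (576 + 4911)*(-618/659 - 1025) = 5487*(-676093/659) = -3709722291/659 ≈ -5.6293e+6)
1/(V + g(Y)) = 1/(-3709722291/659 + 18) = 1/(-3709710429/659) = -659/3709710429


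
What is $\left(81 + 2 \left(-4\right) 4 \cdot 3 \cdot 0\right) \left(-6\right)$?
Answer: $-486$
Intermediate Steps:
$\left(81 + 2 \left(-4\right) 4 \cdot 3 \cdot 0\right) \left(-6\right) = \left(81 + \left(-8\right) 4 \cdot 3 \cdot 0\right) \left(-6\right) = \left(81 + \left(-32\right) 3 \cdot 0\right) \left(-6\right) = \left(81 - 0\right) \left(-6\right) = \left(81 + 0\right) \left(-6\right) = 81 \left(-6\right) = -486$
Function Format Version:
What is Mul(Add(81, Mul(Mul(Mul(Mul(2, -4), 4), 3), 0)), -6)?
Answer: -486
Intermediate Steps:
Mul(Add(81, Mul(Mul(Mul(Mul(2, -4), 4), 3), 0)), -6) = Mul(Add(81, Mul(Mul(Mul(-8, 4), 3), 0)), -6) = Mul(Add(81, Mul(Mul(-32, 3), 0)), -6) = Mul(Add(81, Mul(-96, 0)), -6) = Mul(Add(81, 0), -6) = Mul(81, -6) = -486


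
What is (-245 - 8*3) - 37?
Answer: -306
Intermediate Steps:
(-245 - 8*3) - 37 = (-245 - 24) - 37 = -269 - 37 = -306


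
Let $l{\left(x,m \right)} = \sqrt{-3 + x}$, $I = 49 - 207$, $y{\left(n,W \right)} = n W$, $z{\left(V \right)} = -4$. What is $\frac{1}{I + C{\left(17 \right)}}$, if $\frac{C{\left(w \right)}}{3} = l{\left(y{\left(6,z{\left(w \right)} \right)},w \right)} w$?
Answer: $- \frac{158}{95191} - \frac{153 i \sqrt{3}}{95191} \approx -0.0016598 - 0.0027839 i$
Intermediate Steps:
$y{\left(n,W \right)} = W n$
$I = -158$ ($I = 49 - 207 = -158$)
$C{\left(w \right)} = 9 i w \sqrt{3}$ ($C{\left(w \right)} = 3 \sqrt{-3 - 24} w = 3 \sqrt{-27} w = 3 \cdot 3 i \sqrt{3} w = 3 \cdot 3 i w \sqrt{3} = 9 i w \sqrt{3}$)
$\frac{1}{I + C{\left(17 \right)}} = \frac{1}{-158 + 9 i 17 \sqrt{3}} = \frac{1}{-158 + 153 i \sqrt{3}}$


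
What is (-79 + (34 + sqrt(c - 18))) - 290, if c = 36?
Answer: -335 + 3*sqrt(2) ≈ -330.76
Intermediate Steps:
(-79 + (34 + sqrt(c - 18))) - 290 = (-79 + (34 + sqrt(36 - 18))) - 290 = (-79 + (34 + sqrt(18))) - 290 = (-79 + (34 + 3*sqrt(2))) - 290 = (-45 + 3*sqrt(2)) - 290 = -335 + 3*sqrt(2)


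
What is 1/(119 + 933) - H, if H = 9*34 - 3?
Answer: -318755/1052 ≈ -303.00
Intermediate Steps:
H = 303 (H = 306 - 3 = 303)
1/(119 + 933) - H = 1/(119 + 933) - 1*303 = 1/1052 - 303 = -318755/1052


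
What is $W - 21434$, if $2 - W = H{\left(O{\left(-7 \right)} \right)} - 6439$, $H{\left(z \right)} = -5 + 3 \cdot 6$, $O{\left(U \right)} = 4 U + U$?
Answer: $-15006$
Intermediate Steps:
$O{\left(U \right)} = 5 U$
$H{\left(z \right)} = 13$ ($H{\left(z \right)} = -5 + 18 = 13$)
$W = 6428$ ($W = 2 - \left(13 - 6439\right) = 2 - -6426 = 2 + 6426 = 6428$)
$W - 21434 = 6428 - 21434 = -15006$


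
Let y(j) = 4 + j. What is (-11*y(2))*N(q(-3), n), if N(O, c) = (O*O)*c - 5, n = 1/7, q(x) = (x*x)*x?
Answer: -45804/7 ≈ -6543.4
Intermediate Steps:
q(x) = x**3 (q(x) = x**2*x = x**3)
n = 1/7 ≈ 0.14286
N(O, c) = -5 + c*O**2 (N(O, c) = O**2*c - 5 = c*O**2 - 5 = -5 + c*O**2)
(-11*y(2))*N(q(-3), n) = (-11*(4 + 2))*(-5 + ((-3)**3)**2/7) = (-11*6)*(-5 + (1/7)*(-27)**2) = -66*(-5 + (1/7)*729) = -66*(-5 + 729/7) = -66*694/7 = -45804/7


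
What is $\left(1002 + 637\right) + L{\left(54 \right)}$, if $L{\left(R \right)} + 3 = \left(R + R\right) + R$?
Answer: $1798$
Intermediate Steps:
$L{\left(R \right)} = -3 + 3 R$ ($L{\left(R \right)} = -3 + \left(\left(R + R\right) + R\right) = -3 + \left(2 R + R\right) = -3 + 3 R$)
$\left(1002 + 637\right) + L{\left(54 \right)} = \left(1002 + 637\right) + \left(-3 + 3 \cdot 54\right) = 1639 + \left(-3 + 162\right) = 1639 + 159 = 1798$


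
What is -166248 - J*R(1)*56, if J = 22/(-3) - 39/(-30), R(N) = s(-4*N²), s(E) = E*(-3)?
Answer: -810968/5 ≈ -1.6219e+5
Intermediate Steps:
s(E) = -3*E
R(N) = 12*N² (R(N) = -(-12)*N² = 12*N²)
J = -181/30 (J = 22*(-⅓) - 39*(-1/30) = -22/3 + 13/10 = -181/30 ≈ -6.0333)
-166248 - J*R(1)*56 = -166248 - (-362*1²/5)*56 = -166248 - (-362/5)*56 = -166248 - (-181/30*12)*56 = -166248 - (-362)*56/5 = -166248 - 1*(-20272/5) = -166248 + 20272/5 = -810968/5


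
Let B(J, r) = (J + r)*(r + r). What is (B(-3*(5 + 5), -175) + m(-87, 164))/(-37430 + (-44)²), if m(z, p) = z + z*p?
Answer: -57395/35494 ≈ -1.6170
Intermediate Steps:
B(J, r) = 2*r*(J + r) (B(J, r) = (J + r)*(2*r) = 2*r*(J + r))
m(z, p) = z + p*z
(B(-3*(5 + 5), -175) + m(-87, 164))/(-37430 + (-44)²) = (2*(-175)*(-3*(5 + 5) - 175) - 87*(1 + 164))/(-37430 + (-44)²) = (2*(-175)*(-3*10 - 175) - 87*165)/(-37430 + 1936) = (2*(-175)*(-30 - 175) - 14355)/(-35494) = (2*(-175)*(-205) - 14355)*(-1/35494) = (71750 - 14355)*(-1/35494) = 57395*(-1/35494) = -57395/35494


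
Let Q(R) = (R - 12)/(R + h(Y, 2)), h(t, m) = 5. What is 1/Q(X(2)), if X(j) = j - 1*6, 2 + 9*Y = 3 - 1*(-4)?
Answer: -1/16 ≈ -0.062500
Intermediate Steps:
Y = 5/9 (Y = -2/9 + (3 - 1*(-4))/9 = -2/9 + (3 + 4)/9 = -2/9 + (⅑)*7 = -2/9 + 7/9 = 5/9 ≈ 0.55556)
X(j) = -6 + j (X(j) = j - 6 = -6 + j)
Q(R) = (-12 + R)/(5 + R) (Q(R) = (R - 12)/(R + 5) = (-12 + R)/(5 + R))
1/Q(X(2)) = 1/((-12 + (-6 + 2))/(5 + (-6 + 2))) = 1/((-12 - 4)/(5 - 4)) = 1/(-16/1) = 1/(1*(-16)) = 1/(-16) = -1/16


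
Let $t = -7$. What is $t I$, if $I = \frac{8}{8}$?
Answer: $-7$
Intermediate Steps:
$I = 1$ ($I = 8 \cdot \frac{1}{8} = 1$)
$t I = \left(-7\right) 1 = -7$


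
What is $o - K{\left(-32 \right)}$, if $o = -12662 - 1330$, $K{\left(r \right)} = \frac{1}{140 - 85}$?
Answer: $- \frac{769561}{55} \approx -13992.0$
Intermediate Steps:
$K{\left(r \right)} = \frac{1}{55}$
$o = -13992$
$o - K{\left(-32 \right)} = -13992 - \frac{1}{55} = - \frac{769561}{55}$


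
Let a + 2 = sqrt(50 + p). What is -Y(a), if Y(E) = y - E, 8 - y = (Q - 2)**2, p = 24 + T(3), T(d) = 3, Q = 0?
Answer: -6 + sqrt(77) ≈ 2.7750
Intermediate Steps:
p = 27 (p = 24 + 3 = 27)
y = 4 (y = 8 - (0 - 2)**2 = 8 - 1*(-2)**2 = 8 - 1*4 = 8 - 4 = 4)
a = -2 + sqrt(77) (a = -2 + sqrt(50 + 27) = -2 + sqrt(77) ≈ 6.7750)
Y(E) = 4 - E
-Y(a) = -(4 - (-2 + sqrt(77))) = -(4 + (2 - sqrt(77))) = -(6 - sqrt(77)) = -6 + sqrt(77)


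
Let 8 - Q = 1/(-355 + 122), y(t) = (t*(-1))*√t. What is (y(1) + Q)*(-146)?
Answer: -238272/233 ≈ -1022.6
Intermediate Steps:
y(t) = -t^(3/2) (y(t) = (-t)*√t = -t^(3/2))
Q = 1865/233 (Q = 8 - 1/(-355 + 122) = 8 - 1/(-233) = 8 - 1*(-1/233) = 8 + 1/233 = 1865/233 ≈ 8.0043)
(y(1) + Q)*(-146) = (-1^(3/2) + 1865/233)*(-146) = (-1*1 + 1865/233)*(-146) = (-1 + 1865/233)*(-146) = (1632/233)*(-146) = -238272/233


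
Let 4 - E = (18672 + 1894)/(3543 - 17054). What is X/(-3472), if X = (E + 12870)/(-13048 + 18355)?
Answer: -14496765/20746032412 ≈ -0.00069877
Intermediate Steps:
E = 74610/13511 (E = 4 - (18672 + 1894)/(3543 - 17054) = 4 - 20566/(-13511) = 4 - 20566*(-1)/13511 = 4 - 1*(-20566/13511) = 4 + 20566/13511 = 74610/13511 ≈ 5.5222)
X = 57987060/23900959 (X = (74610/13511 + 12870)/(-13048 + 18355) = (173961180/13511)/5307 = (173961180/13511)*(1/5307) = 57987060/23900959 ≈ 2.4261)
X/(-3472) = (57987060/23900959)/(-3472) = (57987060/23900959)*(-1/3472) = -14496765/20746032412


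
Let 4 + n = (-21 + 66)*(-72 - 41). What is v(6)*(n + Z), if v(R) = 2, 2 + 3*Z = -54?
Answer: -30646/3 ≈ -10215.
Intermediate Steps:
Z = -56/3 (Z = -⅔ + (⅓)*(-54) = -⅔ - 18 = -56/3 ≈ -18.667)
n = -5089 (n = -4 + (-21 + 66)*(-72 - 41) = -4 + 45*(-113) = -4 - 5085 = -5089)
v(6)*(n + Z) = 2*(-5089 - 56/3) = 2*(-15323/3) = -30646/3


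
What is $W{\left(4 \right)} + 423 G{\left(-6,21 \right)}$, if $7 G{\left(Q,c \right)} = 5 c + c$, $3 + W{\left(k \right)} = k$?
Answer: $7615$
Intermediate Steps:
$W{\left(k \right)} = -3 + k$
$G{\left(Q,c \right)} = \frac{6 c}{7}$ ($G{\left(Q,c \right)} = \frac{5 c + c}{7} = \frac{6 c}{7}$)
$W{\left(4 \right)} + 423 G{\left(-6,21 \right)} = \left(-3 + 4\right) + 423 \cdot \frac{6}{7} \cdot 21 = 1 + 423 \cdot 18 = 1 + 7614 = 7615$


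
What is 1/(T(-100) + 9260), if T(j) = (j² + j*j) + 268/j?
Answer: 25/731433 ≈ 3.4179e-5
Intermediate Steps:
T(j) = 2*j² + 268/j (T(j) = (j² + j²) + 268/j = 2*j² + 268/j)
1/(T(-100) + 9260) = 1/(2*(134 + (-100)³)/(-100) + 9260) = 1/(2*(-1/100)*(134 - 1000000) + 9260) = 1/(2*(-1/100)*(-999866) + 9260) = 1/(499933/25 + 9260) = 1/(731433/25) = 25/731433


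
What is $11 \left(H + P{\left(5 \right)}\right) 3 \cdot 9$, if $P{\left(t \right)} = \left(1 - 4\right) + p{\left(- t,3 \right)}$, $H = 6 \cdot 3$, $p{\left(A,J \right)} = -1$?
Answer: $4158$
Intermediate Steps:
$H = 18$
$P{\left(t \right)} = -4$ ($P{\left(t \right)} = \left(1 - 4\right) - 1 = -3 - 1 = -4$)
$11 \left(H + P{\left(5 \right)}\right) 3 \cdot 9 = 11 \left(18 - 4\right) 3 \cdot 9 = 11 \cdot 14 \cdot 3 \cdot 9 = 11 \cdot 42 \cdot 9 = 462 \cdot 9 = 4158$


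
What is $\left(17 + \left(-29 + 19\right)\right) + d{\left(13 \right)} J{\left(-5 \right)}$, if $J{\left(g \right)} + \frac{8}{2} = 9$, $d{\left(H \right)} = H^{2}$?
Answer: $852$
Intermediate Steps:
$J{\left(g \right)} = 5$ ($J{\left(g \right)} = -4 + 9 = 5$)
$\left(17 + \left(-29 + 19\right)\right) + d{\left(13 \right)} J{\left(-5 \right)} = \left(17 + \left(-29 + 19\right)\right) + 13^{2} \cdot 5 = \left(17 - 10\right) + 169 \cdot 5 = 7 + 845 = 852$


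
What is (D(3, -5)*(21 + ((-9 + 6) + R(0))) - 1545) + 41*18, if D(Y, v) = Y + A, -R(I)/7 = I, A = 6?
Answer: -645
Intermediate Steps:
R(I) = -7*I
D(Y, v) = 6 + Y (D(Y, v) = Y + 6 = 6 + Y)
(D(3, -5)*(21 + ((-9 + 6) + R(0))) - 1545) + 41*18 = ((6 + 3)*(21 + ((-9 + 6) - 7*0)) - 1545) + 41*18 = (9*(21 + (-3 + 0)) - 1545) + 738 = (9*(21 - 3) - 1545) + 738 = (9*18 - 1545) + 738 = (162 - 1545) + 738 = -1383 + 738 = -645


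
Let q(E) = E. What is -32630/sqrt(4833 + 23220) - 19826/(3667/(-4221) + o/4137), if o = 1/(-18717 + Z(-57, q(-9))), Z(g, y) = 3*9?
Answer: 102708107461260/4500545837 - 32630*sqrt(3117)/9351 ≈ 22626.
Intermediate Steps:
Z(g, y) = 27
o = -1/18690 (o = 1/(-18717 + 27) = 1/(-18690) = -1/18690 ≈ -5.3505e-5)
-32630/sqrt(4833 + 23220) - 19826/(3667/(-4221) + o/4137) = -32630/sqrt(4833 + 23220) - 19826/(3667/(-4221) - 1/18690/4137) = -32630*sqrt(3117)/9351 - 19826/(3667*(-1/4221) - 1/18690*1/4137) = -32630*sqrt(3117)/9351 - 19826/(-3667/4221 - 1/77320530) = -32630*sqrt(3117)/9351 - 19826/(-4500545837/5180475510) = -32630*sqrt(3117)/9351 - 19826*(-5180475510/4500545837) = -32630*sqrt(3117)/9351 + 102708107461260/4500545837 = 102708107461260/4500545837 - 32630*sqrt(3117)/9351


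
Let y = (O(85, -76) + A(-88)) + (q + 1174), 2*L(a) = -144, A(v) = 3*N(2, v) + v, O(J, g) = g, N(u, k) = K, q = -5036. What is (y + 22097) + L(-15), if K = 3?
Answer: 18008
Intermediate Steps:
N(u, k) = 3
A(v) = 9 + v (A(v) = 3*3 + v = 9 + v)
L(a) = -72 (L(a) = (½)*(-144) = -72)
y = -4017 (y = (-76 + (9 - 88)) + (-5036 + 1174) = (-76 - 79) - 3862 = -155 - 3862 = -4017)
(y + 22097) + L(-15) = (-4017 + 22097) - 72 = 18080 - 72 = 18008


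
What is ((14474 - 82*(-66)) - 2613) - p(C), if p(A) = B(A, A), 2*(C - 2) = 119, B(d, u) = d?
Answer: 34423/2 ≈ 17212.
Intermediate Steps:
C = 123/2 (C = 2 + (½)*119 = 2 + 119/2 = 123/2 ≈ 61.500)
p(A) = A
((14474 - 82*(-66)) - 2613) - p(C) = ((14474 - 82*(-66)) - 2613) - 1*123/2 = ((14474 + 5412) - 2613) - 123/2 = (19886 - 2613) - 123/2 = 17273 - 123/2 = 34423/2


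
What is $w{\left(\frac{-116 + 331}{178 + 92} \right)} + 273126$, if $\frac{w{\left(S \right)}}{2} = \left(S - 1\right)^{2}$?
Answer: $\frac{398217829}{1458} \approx 2.7313 \cdot 10^{5}$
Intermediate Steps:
$w{\left(S \right)} = 2 \left(-1 + S\right)^{2}$ ($w{\left(S \right)} = 2 \left(S - 1\right)^{2} = 2 \left(-1 + S\right)^{2}$)
$w{\left(\frac{-116 + 331}{178 + 92} \right)} + 273126 = 2 \left(-1 + \frac{-116 + 331}{178 + 92}\right)^{2} + 273126 = 2 \left(-1 + \frac{215}{270}\right)^{2} + 273126 = 2 \left(-1 + 215 \cdot \frac{1}{270}\right)^{2} + 273126 = 2 \left(-1 + \frac{43}{54}\right)^{2} + 273126 = 2 \left(- \frac{11}{54}\right)^{2} + 273126 = 2 \cdot \frac{121}{2916} + 273126 = \frac{121}{1458} + 273126 = \frac{398217829}{1458}$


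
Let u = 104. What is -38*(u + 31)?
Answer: -5130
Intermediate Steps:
-38*(u + 31) = -38*(104 + 31) = -38*135 = -5130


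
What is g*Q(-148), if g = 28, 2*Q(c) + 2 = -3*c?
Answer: 6188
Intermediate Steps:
Q(c) = -1 - 3*c/2 (Q(c) = -1 + (-3*c)/2 = -1 - 3*c/2)
g*Q(-148) = 28*(-1 - 3/2*(-148)) = 28*(-1 + 222) = 28*221 = 6188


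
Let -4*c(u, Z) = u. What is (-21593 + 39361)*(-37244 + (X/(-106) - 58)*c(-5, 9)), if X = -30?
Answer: -35140764166/53 ≈ -6.6303e+8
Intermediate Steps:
c(u, Z) = -u/4
(-21593 + 39361)*(-37244 + (X/(-106) - 58)*c(-5, 9)) = (-21593 + 39361)*(-37244 + (-30/(-106) - 58)*(-1/4*(-5))) = 17768*(-37244 + (-30*(-1/106) - 58)*(5/4)) = 17768*(-37244 + (15/53 - 58)*(5/4)) = 17768*(-37244 - 3059/53*5/4) = 17768*(-37244 - 15295/212) = 17768*(-7911023/212) = -35140764166/53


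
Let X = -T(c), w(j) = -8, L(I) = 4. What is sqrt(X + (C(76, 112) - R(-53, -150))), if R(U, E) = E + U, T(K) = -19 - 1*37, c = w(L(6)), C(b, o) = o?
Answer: sqrt(371) ≈ 19.261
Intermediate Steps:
c = -8
T(K) = -56 (T(K) = -19 - 37 = -56)
X = 56 (X = -1*(-56) = 56)
sqrt(X + (C(76, 112) - R(-53, -150))) = sqrt(56 + (112 - (-150 - 53))) = sqrt(56 + (112 - 1*(-203))) = sqrt(56 + (112 + 203)) = sqrt(56 + 315) = sqrt(371)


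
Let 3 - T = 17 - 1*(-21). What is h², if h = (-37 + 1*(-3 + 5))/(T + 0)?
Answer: 1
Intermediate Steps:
T = -35 (T = 3 - (17 - 1*(-21)) = 3 - (17 + 21) = 3 - 1*38 = 3 - 38 = -35)
h = 1 (h = (-37 + 1*(-3 + 5))/(-35 + 0) = (-37 + 1*2)/(-35) = (-37 + 2)*(-1/35) = -35*(-1/35) = 1)
h² = 1² = 1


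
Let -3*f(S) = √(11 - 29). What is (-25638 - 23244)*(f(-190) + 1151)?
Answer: -56263182 + 48882*I*√2 ≈ -5.6263e+7 + 69130.0*I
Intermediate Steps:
f(S) = -I*√2 (f(S) = -√(11 - 29)/3 = -I*√2)
(-25638 - 23244)*(f(-190) + 1151) = (-25638 - 23244)*(-I*√2 + 1151) = -48882*(1151 - I*√2) = -56263182 + 48882*I*√2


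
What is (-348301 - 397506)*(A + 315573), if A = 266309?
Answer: -433971668774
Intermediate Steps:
(-348301 - 397506)*(A + 315573) = (-348301 - 397506)*(266309 + 315573) = -745807*581882 = -433971668774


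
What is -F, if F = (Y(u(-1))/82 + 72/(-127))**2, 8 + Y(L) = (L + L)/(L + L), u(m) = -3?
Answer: -46144849/108451396 ≈ -0.42549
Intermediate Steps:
Y(L) = -7 (Y(L) = -8 + (L + L)/(L + L) = -8 + (2*L)/((2*L)) = -8 + (2*L)*(1/(2*L)) = -8 + 1 = -7)
F = 46144849/108451396 (F = (-7/82 + 72/(-127))**2 = (-7*1/82 + 72*(-1/127))**2 = (-7/82 - 72/127)**2 = (-6793/10414)**2 = 46144849/108451396 ≈ 0.42549)
-F = -1*46144849/108451396 = -46144849/108451396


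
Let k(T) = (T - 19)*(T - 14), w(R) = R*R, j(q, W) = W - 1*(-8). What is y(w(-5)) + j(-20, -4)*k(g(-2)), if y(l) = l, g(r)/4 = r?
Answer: 2401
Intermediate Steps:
j(q, W) = 8 + W (j(q, W) = W + 8 = 8 + W)
g(r) = 4*r
w(R) = R²
k(T) = (-19 + T)*(-14 + T)
y(w(-5)) + j(-20, -4)*k(g(-2)) = (-5)² + (8 - 4)*(266 + (4*(-2))² - 132*(-2)) = 25 + 4*(266 + (-8)² - 33*(-8)) = 25 + 4*(266 + 64 + 264) = 25 + 4*594 = 25 + 2376 = 2401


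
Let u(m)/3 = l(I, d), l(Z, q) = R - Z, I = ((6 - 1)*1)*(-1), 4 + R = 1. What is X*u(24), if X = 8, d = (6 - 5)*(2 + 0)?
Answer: 48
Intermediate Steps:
R = -3 (R = -4 + 1 = -3)
d = 2 (d = 1*2 = 2)
I = -5 (I = (5*1)*(-1) = 5*(-1) = -5)
l(Z, q) = -3 - Z
u(m) = 6 (u(m) = 3*(-3 - 1*(-5)) = 3*(-3 + 5) = 3*2 = 6)
X*u(24) = 8*6 = 48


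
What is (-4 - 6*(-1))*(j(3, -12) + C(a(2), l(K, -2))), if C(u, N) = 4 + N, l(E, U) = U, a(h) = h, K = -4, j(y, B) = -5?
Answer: -6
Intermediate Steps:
(-4 - 6*(-1))*(j(3, -12) + C(a(2), l(K, -2))) = (-4 - 6*(-1))*(-5 + (4 - 2)) = (-4 + 6)*(-5 + 2) = 2*(-3) = -6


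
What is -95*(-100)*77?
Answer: 731500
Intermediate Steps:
-95*(-100)*77 = 9500*77 = 731500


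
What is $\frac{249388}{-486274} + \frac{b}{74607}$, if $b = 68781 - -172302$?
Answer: $\frac{16437717371}{6046574053} \approx 2.7185$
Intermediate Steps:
$b = 241083$ ($b = 68781 + 172302 = 241083$)
$\frac{249388}{-486274} + \frac{b}{74607} = \frac{249388}{-486274} + \frac{241083}{74607} = 249388 \left(- \frac{1}{486274}\right) + 241083 \cdot \frac{1}{74607} = - \frac{124694}{243137} + \frac{80361}{24869} = \frac{16437717371}{6046574053}$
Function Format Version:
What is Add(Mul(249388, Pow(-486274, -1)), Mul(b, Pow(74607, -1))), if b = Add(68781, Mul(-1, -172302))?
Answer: Rational(16437717371, 6046574053) ≈ 2.7185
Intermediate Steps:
b = 241083 (b = Add(68781, 172302) = 241083)
Add(Mul(249388, Pow(-486274, -1)), Mul(b, Pow(74607, -1))) = Add(Mul(249388, Pow(-486274, -1)), Mul(241083, Pow(74607, -1))) = Add(Mul(249388, Rational(-1, 486274)), Mul(241083, Rational(1, 74607))) = Add(Rational(-124694, 243137), Rational(80361, 24869)) = Rational(16437717371, 6046574053)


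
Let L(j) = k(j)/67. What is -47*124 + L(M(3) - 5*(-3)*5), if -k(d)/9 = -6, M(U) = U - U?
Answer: -390422/67 ≈ -5827.2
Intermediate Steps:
M(U) = 0
k(d) = 54 (k(d) = -9*(-6) = 54)
L(j) = 54/67
-47*124 + L(M(3) - 5*(-3)*5) = -47*124 + 54/67 = -5828 + 54/67 = -390422/67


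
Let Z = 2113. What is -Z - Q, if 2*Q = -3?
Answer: -4223/2 ≈ -2111.5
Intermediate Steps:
Q = -3/2 (Q = (1/2)*(-3) = -3/2 ≈ -1.5000)
-Z - Q = -1*2113 - 1*(-3/2) = -2113 + 3/2 = -4223/2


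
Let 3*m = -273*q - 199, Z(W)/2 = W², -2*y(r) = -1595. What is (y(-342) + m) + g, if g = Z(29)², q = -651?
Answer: 17334577/6 ≈ 2.8891e+6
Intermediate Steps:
y(r) = 1595/2 (y(r) = -½*(-1595) = 1595/2)
Z(W) = 2*W²
g = 2829124 (g = (2*29²)² = (2*841)² = 1682² = 2829124)
m = 177524/3 (m = (-273*(-651) - 199)/3 = (177723 - 199)/3 = (⅓)*177524 = 177524/3 ≈ 59175.)
(y(-342) + m) + g = (1595/2 + 177524/3) + 2829124 = 359833/6 + 2829124 = 17334577/6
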